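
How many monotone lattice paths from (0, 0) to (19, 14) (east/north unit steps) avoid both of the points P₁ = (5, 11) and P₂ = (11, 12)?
Number of paths = 756371370

Inclusion–exclusion. Total paths: C(33, 19) = 818809200. Through P₁: C(16, 5)·C(17, 14) = 2970240. Through P₂: C(23, 11)·C(10, 8) = 60843510. Since P₁ is strictly southwest of P₂, a monotone path through both must visit P₁ then P₂; paths through both = C(16, 5)·C(7, 6)·C(10, 8) = 1375920. Avoid both = 818809200 − 2970240 − 60843510 + 1375920 = 756371370.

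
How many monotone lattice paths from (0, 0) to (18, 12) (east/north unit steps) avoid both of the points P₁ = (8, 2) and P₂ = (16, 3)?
Number of paths = 78148185

Inclusion–exclusion. Total paths: C(30, 18) = 86493225. Through P₁: C(10, 8)·C(20, 10) = 8314020. Through P₂: C(19, 16)·C(11, 2) = 53295. Since P₁ is strictly southwest of P₂, a monotone path through both must visit P₁ then P₂; paths through both = C(10, 8)·C(9, 8)·C(11, 2) = 22275. Avoid both = 86493225 − 8314020 − 53295 + 22275 = 78148185.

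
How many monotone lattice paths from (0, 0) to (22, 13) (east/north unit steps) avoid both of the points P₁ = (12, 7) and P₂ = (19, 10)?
Number of paths = 793161696

Inclusion–exclusion. Total paths: C(35, 22) = 1476337800. Through P₁: C(19, 12)·C(16, 10) = 403507104. Through P₂: C(29, 19)·C(6, 3) = 400600200. Since P₁ is strictly southwest of P₂, a monotone path through both must visit P₁ then P₂; paths through both = C(19, 12)·C(10, 7)·C(6, 3) = 120931200. Avoid both = 1476337800 − 403507104 − 400600200 + 120931200 = 793161696.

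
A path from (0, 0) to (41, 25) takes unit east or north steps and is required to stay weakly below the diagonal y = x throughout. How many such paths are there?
Number of paths = 424618798185894312

By the reflection principle (André's argument), the number of monotone paths to (41, 25) with n ≤ m that never go above y = x is C(66, 41) − C(66, 42) = 1049058207282797712 − 624439409096903400 = 424618798185894312.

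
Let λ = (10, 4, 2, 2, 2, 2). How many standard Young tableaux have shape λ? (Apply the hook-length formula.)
# SYT of shape (10, 4, 2, 2, 2, 2) = 320089770

Hook-length formula: f^λ = n! / Π hook(c), product over all cells c of the Young diagram. For λ = (10, 4, 2, 2, 2, 2), n = 22 boxes. Hook lengths by row (left-to-right, top-to-bottom): [15, 14, 9, 8, 6, 5, 4, 3, 2, 1]; [8, 7, 2, 1]; [5, 4]; [4, 3]; [3, 2]; [2, 1]. Product of hooks = 3511517184000. So f^λ = 22! / 3511517184000 = 1124000727777607680000 / 3511517184000 = 320089770.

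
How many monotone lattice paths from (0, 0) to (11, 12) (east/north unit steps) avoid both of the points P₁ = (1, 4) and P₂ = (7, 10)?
Number of paths = 910868

Inclusion–exclusion. Total paths: C(23, 11) = 1352078. Through P₁: C(5, 1)·C(18, 10) = 218790. Through P₂: C(17, 7)·C(6, 4) = 291720. Since P₁ is strictly southwest of P₂, a monotone path through both must visit P₁ then P₂; paths through both = C(5, 1)·C(12, 6)·C(6, 4) = 69300. Avoid both = 1352078 − 218790 − 291720 + 69300 = 910868.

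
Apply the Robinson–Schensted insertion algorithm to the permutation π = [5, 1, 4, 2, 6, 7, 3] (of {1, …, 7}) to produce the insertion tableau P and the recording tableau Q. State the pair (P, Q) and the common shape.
P = [1, 2, 3, 7] / [4, 6] / [5];  Q = [1, 3, 5, 6] / [2, 7] / [4];  common shape = (4, 2, 1)

Row-insert the values π_1, π_2, … into P one at a time, bumping the leftmost entry strictly greater than the inserted value down to the next row. The recording tableau Q records, in position (i, j), the step at which that cell was added to P.
  Insert 5 (step 1): P = [5];  Q = [1]
  Insert 1 (step 2): P = [1] / [5];  Q = [1] / [2]
  Insert 4 (step 3): P = [1, 4] / [5];  Q = [1, 3] / [2]
  Insert 2 (step 4): P = [1, 2] / [4] / [5];  Q = [1, 3] / [2] / [4]
  Insert 6 (step 5): P = [1, 2, 6] / [4] / [5];  Q = [1, 3, 5] / [2] / [4]
  Insert 7 (step 6): P = [1, 2, 6, 7] / [4] / [5];  Q = [1, 3, 5, 6] / [2] / [4]
  Insert 3 (step 7): P = [1, 2, 3, 7] / [4, 6] / [5];  Q = [1, 3, 5, 6] / [2, 7] / [4]
Final shape: (4, 2, 1).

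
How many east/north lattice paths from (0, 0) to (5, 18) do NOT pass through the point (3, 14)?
Number of paths = 23449

Total paths from (0, 0) to (5, 18): C(23, 5) = 33649. Paths through (3, 14): (paths (0, 0) → (3, 14)) × (paths (3, 14) → (5, 18)) = C(17, 3) · C(6, 2) = 680 · 15 = 10200. Avoidance count = 33649 − 10200 = 23449.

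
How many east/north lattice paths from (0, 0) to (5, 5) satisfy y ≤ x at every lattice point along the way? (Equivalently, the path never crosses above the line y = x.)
Number of paths = 42

By the reflection principle (André's argument), the number of monotone paths to (5, 5) with n ≤ m that never go above y = x is C(10, 5) − C(10, 6) = 252 − 210 = 42.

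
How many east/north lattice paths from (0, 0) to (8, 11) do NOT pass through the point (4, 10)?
Number of paths = 70577

Total paths from (0, 0) to (8, 11): C(19, 8) = 75582. Paths through (4, 10): (paths (0, 0) → (4, 10)) × (paths (4, 10) → (8, 11)) = C(14, 4) · C(5, 4) = 1001 · 5 = 5005. Avoidance count = 75582 − 5005 = 70577.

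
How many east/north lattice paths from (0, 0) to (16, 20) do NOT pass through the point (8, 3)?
Number of paths = 7129412235

Total paths from (0, 0) to (16, 20): C(36, 16) = 7307872110. Paths through (8, 3): (paths (0, 0) → (8, 3)) × (paths (8, 3) → (16, 20)) = C(11, 8) · C(25, 8) = 165 · 1081575 = 178459875. Avoidance count = 7307872110 − 178459875 = 7129412235.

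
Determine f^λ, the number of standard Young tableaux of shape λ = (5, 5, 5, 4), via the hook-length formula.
# SYT of shape (5, 5, 5, 4) = 1662804

Hook-length formula: f^λ = n! / Π hook(c), product over all cells c of the Young diagram. For λ = (5, 5, 5, 4), n = 19 boxes. Hook lengths by row (left-to-right, top-to-bottom): [8, 7, 6, 5, 3]; [7, 6, 5, 4, 2]; [6, 5, 4, 3, 1]; [4, 3, 2, 1]. Product of hooks = 73156608000. So f^λ = 19! / 73156608000 = 121645100408832000 / 73156608000 = 1662804.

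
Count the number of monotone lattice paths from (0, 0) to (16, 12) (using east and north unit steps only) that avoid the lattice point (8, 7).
Number of paths = 22139910

Total paths from (0, 0) to (16, 12): C(28, 16) = 30421755. Paths through (8, 7): (paths (0, 0) → (8, 7)) × (paths (8, 7) → (16, 12)) = C(15, 8) · C(13, 8) = 6435 · 1287 = 8281845. Avoidance count = 30421755 − 8281845 = 22139910.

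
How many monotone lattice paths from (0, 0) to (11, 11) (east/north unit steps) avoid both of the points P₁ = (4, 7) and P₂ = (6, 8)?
Number of paths = 483804

Inclusion–exclusion. Total paths: C(22, 11) = 705432. Through P₁: C(11, 4)·C(11, 7) = 108900. Through P₂: C(14, 6)·C(8, 5) = 168168. Since P₁ is strictly southwest of P₂, a monotone path through both must visit P₁ then P₂; paths through both = C(11, 4)·C(3, 2)·C(8, 5) = 55440. Avoid both = 705432 − 108900 − 168168 + 55440 = 483804.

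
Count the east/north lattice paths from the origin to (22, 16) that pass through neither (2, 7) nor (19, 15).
Number of paths = 14611310970

Inclusion–exclusion. Total paths: C(38, 22) = 22239974430. Through P₁: C(9, 2)·C(29, 20) = 360540180. Through P₂: C(34, 19)·C(4, 3) = 7423870080. Since P₁ is strictly southwest of P₂, a monotone path through both must visit P₁ then P₂; paths through both = C(9, 2)·C(25, 17)·C(4, 3) = 155746800. Avoid both = 22239974430 − 360540180 − 7423870080 + 155746800 = 14611310970.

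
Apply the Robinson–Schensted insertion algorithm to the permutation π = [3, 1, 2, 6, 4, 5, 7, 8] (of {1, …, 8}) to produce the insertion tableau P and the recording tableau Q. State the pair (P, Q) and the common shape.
P = [1, 2, 4, 5, 7, 8] / [3, 6];  Q = [1, 3, 4, 6, 7, 8] / [2, 5];  common shape = (6, 2)

Row-insert the values π_1, π_2, … into P one at a time, bumping the leftmost entry strictly greater than the inserted value down to the next row. The recording tableau Q records, in position (i, j), the step at which that cell was added to P.
  Insert 3 (step 1): P = [3];  Q = [1]
  Insert 1 (step 2): P = [1] / [3];  Q = [1] / [2]
  Insert 2 (step 3): P = [1, 2] / [3];  Q = [1, 3] / [2]
  Insert 6 (step 4): P = [1, 2, 6] / [3];  Q = [1, 3, 4] / [2]
  Insert 4 (step 5): P = [1, 2, 4] / [3, 6];  Q = [1, 3, 4] / [2, 5]
  Insert 5 (step 6): P = [1, 2, 4, 5] / [3, 6];  Q = [1, 3, 4, 6] / [2, 5]
  Insert 7 (step 7): P = [1, 2, 4, 5, 7] / [3, 6];  Q = [1, 3, 4, 6, 7] / [2, 5]
  Insert 8 (step 8): P = [1, 2, 4, 5, 7, 8] / [3, 6];  Q = [1, 3, 4, 6, 7, 8] / [2, 5]
Final shape: (6, 2).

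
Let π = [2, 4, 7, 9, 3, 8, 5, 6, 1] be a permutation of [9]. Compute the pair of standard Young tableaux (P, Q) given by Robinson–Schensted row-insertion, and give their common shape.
P = [1, 3, 5, 6] / [2, 7, 8] / [4] / [9];  Q = [1, 2, 3, 4] / [5, 6, 8] / [7] / [9];  common shape = (4, 3, 1, 1)

Row-insert the values π_1, π_2, … into P one at a time, bumping the leftmost entry strictly greater than the inserted value down to the next row. The recording tableau Q records, in position (i, j), the step at which that cell was added to P.
  Insert 2 (step 1): P = [2];  Q = [1]
  Insert 4 (step 2): P = [2, 4];  Q = [1, 2]
  Insert 7 (step 3): P = [2, 4, 7];  Q = [1, 2, 3]
  Insert 9 (step 4): P = [2, 4, 7, 9];  Q = [1, 2, 3, 4]
  Insert 3 (step 5): P = [2, 3, 7, 9] / [4];  Q = [1, 2, 3, 4] / [5]
  Insert 8 (step 6): P = [2, 3, 7, 8] / [4, 9];  Q = [1, 2, 3, 4] / [5, 6]
  Insert 5 (step 7): P = [2, 3, 5, 8] / [4, 7] / [9];  Q = [1, 2, 3, 4] / [5, 6] / [7]
  Insert 6 (step 8): P = [2, 3, 5, 6] / [4, 7, 8] / [9];  Q = [1, 2, 3, 4] / [5, 6, 8] / [7]
  Insert 1 (step 9): P = [1, 3, 5, 6] / [2, 7, 8] / [4] / [9];  Q = [1, 2, 3, 4] / [5, 6, 8] / [7] / [9]
Final shape: (4, 3, 1, 1).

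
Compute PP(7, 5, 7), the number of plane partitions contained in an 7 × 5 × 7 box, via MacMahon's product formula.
PP(7, 5, 7) = 13710834632352

Evaluate the triple product over i = 1..7, j = 1..5, k = 1..7. The factors are (2/1) · (3/2) · (4/3) · (5/4) · (6/5) · (7/6) · (8/7) · (3/2) · … (245 factors total). The numerators and denominators telescope so the product is an integer; carrying out the multiplication exactly gives PP(7, 5, 7) = 13710834632352.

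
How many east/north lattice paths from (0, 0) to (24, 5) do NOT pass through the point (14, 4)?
Number of paths = 85095

Total paths from (0, 0) to (24, 5): C(29, 24) = 118755. Paths through (14, 4): (paths (0, 0) → (14, 4)) × (paths (14, 4) → (24, 5)) = C(18, 14) · C(11, 10) = 3060 · 11 = 33660. Avoidance count = 118755 − 33660 = 85095.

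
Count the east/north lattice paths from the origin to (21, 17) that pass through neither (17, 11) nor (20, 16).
Number of paths = 12060929520

Inclusion–exclusion. Total paths: C(38, 21) = 28781143380. Through P₁: C(28, 17)·C(10, 4) = 4509577800. Through P₂: C(36, 20)·C(2, 1) = 14615744220. Since P₁ is strictly southwest of P₂, a monotone path through both must visit P₁ then P₂; paths through both = C(28, 17)·C(8, 3)·C(2, 1) = 2405108160. Avoid both = 28781143380 − 4509577800 − 14615744220 + 2405108160 = 12060929520.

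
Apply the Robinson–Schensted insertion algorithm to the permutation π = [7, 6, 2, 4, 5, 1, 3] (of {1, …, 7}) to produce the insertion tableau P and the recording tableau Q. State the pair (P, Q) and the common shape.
P = [1, 3, 5] / [2, 4] / [6] / [7];  Q = [1, 4, 5] / [2, 7] / [3] / [6];  common shape = (3, 2, 1, 1)

Row-insert the values π_1, π_2, … into P one at a time, bumping the leftmost entry strictly greater than the inserted value down to the next row. The recording tableau Q records, in position (i, j), the step at which that cell was added to P.
  Insert 7 (step 1): P = [7];  Q = [1]
  Insert 6 (step 2): P = [6] / [7];  Q = [1] / [2]
  Insert 2 (step 3): P = [2] / [6] / [7];  Q = [1] / [2] / [3]
  Insert 4 (step 4): P = [2, 4] / [6] / [7];  Q = [1, 4] / [2] / [3]
  Insert 5 (step 5): P = [2, 4, 5] / [6] / [7];  Q = [1, 4, 5] / [2] / [3]
  Insert 1 (step 6): P = [1, 4, 5] / [2] / [6] / [7];  Q = [1, 4, 5] / [2] / [3] / [6]
  Insert 3 (step 7): P = [1, 3, 5] / [2, 4] / [6] / [7];  Q = [1, 4, 5] / [2, 7] / [3] / [6]
Final shape: (3, 2, 1, 1).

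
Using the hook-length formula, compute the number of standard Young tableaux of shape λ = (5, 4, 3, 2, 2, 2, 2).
# SYT of shape (5, 4, 3, 2, 2, 2, 2) = 56434560

Hook-length formula: f^λ = n! / Π hook(c), product over all cells c of the Young diagram. For λ = (5, 4, 3, 2, 2, 2, 2), n = 20 boxes. Hook lengths by row (left-to-right, top-to-bottom): [11, 10, 5, 3, 1]; [9, 8, 3, 1]; [7, 6, 1]; [5, 4]; [4, 3]; [3, 2]; [2, 1]. Product of hooks = 43110144000. So f^λ = 20! / 43110144000 = 2432902008176640000 / 43110144000 = 56434560.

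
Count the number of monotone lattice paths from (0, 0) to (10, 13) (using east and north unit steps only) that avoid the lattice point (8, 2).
Number of paths = 1140556

Total paths from (0, 0) to (10, 13): C(23, 10) = 1144066. Paths through (8, 2): (paths (0, 0) → (8, 2)) × (paths (8, 2) → (10, 13)) = C(10, 8) · C(13, 2) = 45 · 78 = 3510. Avoidance count = 1144066 − 3510 = 1140556.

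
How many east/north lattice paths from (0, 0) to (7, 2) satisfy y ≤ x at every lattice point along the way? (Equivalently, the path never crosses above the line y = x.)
Number of paths = 27

By the reflection principle (André's argument), the number of monotone paths to (7, 2) with n ≤ m that never go above y = x is C(9, 7) − C(9, 8) = 36 − 9 = 27.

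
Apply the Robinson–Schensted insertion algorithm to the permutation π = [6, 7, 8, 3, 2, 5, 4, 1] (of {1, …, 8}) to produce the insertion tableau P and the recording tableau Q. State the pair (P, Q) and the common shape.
P = [1, 4, 8] / [2, 5] / [3, 7] / [6];  Q = [1, 2, 3] / [4, 6] / [5, 7] / [8];  common shape = (3, 2, 2, 1)

Row-insert the values π_1, π_2, … into P one at a time, bumping the leftmost entry strictly greater than the inserted value down to the next row. The recording tableau Q records, in position (i, j), the step at which that cell was added to P.
  Insert 6 (step 1): P = [6];  Q = [1]
  Insert 7 (step 2): P = [6, 7];  Q = [1, 2]
  Insert 8 (step 3): P = [6, 7, 8];  Q = [1, 2, 3]
  Insert 3 (step 4): P = [3, 7, 8] / [6];  Q = [1, 2, 3] / [4]
  Insert 2 (step 5): P = [2, 7, 8] / [3] / [6];  Q = [1, 2, 3] / [4] / [5]
  Insert 5 (step 6): P = [2, 5, 8] / [3, 7] / [6];  Q = [1, 2, 3] / [4, 6] / [5]
  Insert 4 (step 7): P = [2, 4, 8] / [3, 5] / [6, 7];  Q = [1, 2, 3] / [4, 6] / [5, 7]
  Insert 1 (step 8): P = [1, 4, 8] / [2, 5] / [3, 7] / [6];  Q = [1, 2, 3] / [4, 6] / [5, 7] / [8]
Final shape: (3, 2, 2, 1).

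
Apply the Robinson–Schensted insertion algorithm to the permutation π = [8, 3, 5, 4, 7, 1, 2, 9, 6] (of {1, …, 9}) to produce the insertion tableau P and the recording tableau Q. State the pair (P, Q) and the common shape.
P = [1, 2, 6, 9] / [3, 4, 7] / [5] / [8];  Q = [1, 3, 5, 8] / [2, 7, 9] / [4] / [6];  common shape = (4, 3, 1, 1)

Row-insert the values π_1, π_2, … into P one at a time, bumping the leftmost entry strictly greater than the inserted value down to the next row. The recording tableau Q records, in position (i, j), the step at which that cell was added to P.
  Insert 8 (step 1): P = [8];  Q = [1]
  Insert 3 (step 2): P = [3] / [8];  Q = [1] / [2]
  Insert 5 (step 3): P = [3, 5] / [8];  Q = [1, 3] / [2]
  Insert 4 (step 4): P = [3, 4] / [5] / [8];  Q = [1, 3] / [2] / [4]
  Insert 7 (step 5): P = [3, 4, 7] / [5] / [8];  Q = [1, 3, 5] / [2] / [4]
  Insert 1 (step 6): P = [1, 4, 7] / [3] / [5] / [8];  Q = [1, 3, 5] / [2] / [4] / [6]
  Insert 2 (step 7): P = [1, 2, 7] / [3, 4] / [5] / [8];  Q = [1, 3, 5] / [2, 7] / [4] / [6]
  Insert 9 (step 8): P = [1, 2, 7, 9] / [3, 4] / [5] / [8];  Q = [1, 3, 5, 8] / [2, 7] / [4] / [6]
  Insert 6 (step 9): P = [1, 2, 6, 9] / [3, 4, 7] / [5] / [8];  Q = [1, 3, 5, 8] / [2, 7, 9] / [4] / [6]
Final shape: (4, 3, 1, 1).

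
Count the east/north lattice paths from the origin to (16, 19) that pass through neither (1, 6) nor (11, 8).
Number of paths = 3469709670

Inclusion–exclusion. Total paths: C(35, 16) = 4059928950. Through P₁: C(7, 1)·C(28, 15) = 262095120. Through P₂: C(19, 11)·C(16, 5) = 330142176. Since P₁ is strictly southwest of P₂, a monotone path through both must visit P₁ then P₂; paths through both = C(7, 1)·C(12, 10)·C(16, 5) = 2018016. Avoid both = 4059928950 − 262095120 − 330142176 + 2018016 = 3469709670.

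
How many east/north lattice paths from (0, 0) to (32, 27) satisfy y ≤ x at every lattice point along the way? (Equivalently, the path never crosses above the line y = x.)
Number of paths = 8800480226417474

By the reflection principle (André's argument), the number of monotone paths to (32, 27) with n ≤ m that never go above y = x is C(59, 32) − C(59, 33) = 48402641245296107 − 39602161018878633 = 8800480226417474.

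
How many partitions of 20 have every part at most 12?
p(20, parts ≤ 12) = 582

Use the recurrence p(n, m) = p(n, m−1) + p(n−m, m): either the largest part is < m (count p(n, m−1)) or the largest part is exactly m (remove one copy of m, count p(n−m, m)). With p(0, ·) = 1 this gives p(20, parts ≤ 12) = 582. (By conjugating Young diagrams, this also counts partitions of 20 into at most 12 parts.)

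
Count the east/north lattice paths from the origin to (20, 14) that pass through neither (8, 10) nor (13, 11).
Number of paths = 1044304560

Inclusion–exclusion. Total paths: C(34, 20) = 1391975640. Through P₁: C(18, 8)·C(16, 12) = 79639560. Through P₂: C(24, 13)·C(10, 7) = 299537280. Since P₁ is strictly southwest of P₂, a monotone path through both must visit P₁ then P₂; paths through both = C(18, 8)·C(6, 5)·C(10, 7) = 31505760. Avoid both = 1391975640 − 79639560 − 299537280 + 31505760 = 1044304560.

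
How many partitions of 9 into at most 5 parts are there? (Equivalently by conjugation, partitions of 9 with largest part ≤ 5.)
p(9, parts ≤ 5) = 23

Partitions of 9 with all parts ≤ 5: 5+4, 5+3+1, 5+2+2, 5+2+1+1, 5+1+1+1+1, 4+4+1, 4+3+2, 4+3+1+1, 4+2+2+1, 4+2+1+1+1, 4+1+1+1+1+1, 3+3+3, 3+3+2+1, 3+3+1+1+1, 3+2+2+2, 3+2+2+1+1, 3+2+1+1+1+1, 3+1+1+1+1+1+1, 2+2+2+2+1, 2+2+2+1+1+1, 2+2+1+1+1+1+1, 2+1+1+1+1+1+1+1, 1+1+1+1+1+1+1+1+1. Count = 23.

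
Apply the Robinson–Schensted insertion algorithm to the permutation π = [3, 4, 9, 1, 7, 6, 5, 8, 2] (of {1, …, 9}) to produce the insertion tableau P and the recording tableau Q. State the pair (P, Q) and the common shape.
P = [1, 2, 5, 8] / [3, 4] / [6] / [7] / [9];  Q = [1, 2, 3, 8] / [4, 5] / [6] / [7] / [9];  common shape = (4, 2, 1, 1, 1)

Row-insert the values π_1, π_2, … into P one at a time, bumping the leftmost entry strictly greater than the inserted value down to the next row. The recording tableau Q records, in position (i, j), the step at which that cell was added to P.
  Insert 3 (step 1): P = [3];  Q = [1]
  Insert 4 (step 2): P = [3, 4];  Q = [1, 2]
  Insert 9 (step 3): P = [3, 4, 9];  Q = [1, 2, 3]
  Insert 1 (step 4): P = [1, 4, 9] / [3];  Q = [1, 2, 3] / [4]
  Insert 7 (step 5): P = [1, 4, 7] / [3, 9];  Q = [1, 2, 3] / [4, 5]
  Insert 6 (step 6): P = [1, 4, 6] / [3, 7] / [9];  Q = [1, 2, 3] / [4, 5] / [6]
  Insert 5 (step 7): P = [1, 4, 5] / [3, 6] / [7] / [9];  Q = [1, 2, 3] / [4, 5] / [6] / [7]
  Insert 8 (step 8): P = [1, 4, 5, 8] / [3, 6] / [7] / [9];  Q = [1, 2, 3, 8] / [4, 5] / [6] / [7]
  Insert 2 (step 9): P = [1, 2, 5, 8] / [3, 4] / [6] / [7] / [9];  Q = [1, 2, 3, 8] / [4, 5] / [6] / [7] / [9]
Final shape: (4, 2, 1, 1, 1).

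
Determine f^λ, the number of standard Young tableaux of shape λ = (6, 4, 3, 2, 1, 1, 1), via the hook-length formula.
# SYT of shape (6, 4, 3, 2, 1, 1, 1) = 16336320

Hook-length formula: f^λ = n! / Π hook(c), product over all cells c of the Young diagram. For λ = (6, 4, 3, 2, 1, 1, 1), n = 18 boxes. Hook lengths by row (left-to-right, top-to-bottom): [12, 8, 6, 4, 2, 1]; [9, 5, 3, 1]; [7, 3, 1]; [5, 1]; [3]; [2]; [1]. Product of hooks = 391910400. So f^λ = 18! / 391910400 = 6402373705728000 / 391910400 = 16336320.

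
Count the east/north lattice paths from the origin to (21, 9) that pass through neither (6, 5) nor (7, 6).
Number of paths = 11977878

Inclusion–exclusion. Total paths: C(30, 21) = 14307150. Through P₁: C(11, 6)·C(19, 15) = 1790712. Through P₂: C(13, 7)·C(17, 14) = 1166880. Since P₁ is strictly southwest of P₂, a monotone path through both must visit P₁ then P₂; paths through both = C(11, 6)·C(2, 1)·C(17, 14) = 628320. Avoid both = 14307150 − 1790712 − 1166880 + 628320 = 11977878.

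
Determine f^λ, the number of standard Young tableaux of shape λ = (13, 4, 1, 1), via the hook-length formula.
# SYT of shape (13, 4, 1, 1) = 169575

Hook-length formula: f^λ = n! / Π hook(c), product over all cells c of the Young diagram. For λ = (13, 4, 1, 1), n = 19 boxes. Hook lengths by row (left-to-right, top-to-bottom): [16, 13, 12, 11, 9, 8, 7, 6, 5, 4, 3, 2, 1]; [6, 3, 2, 1]; [2]; [1]. Product of hooks = 717352796160. So f^λ = 19! / 717352796160 = 121645100408832000 / 717352796160 = 169575.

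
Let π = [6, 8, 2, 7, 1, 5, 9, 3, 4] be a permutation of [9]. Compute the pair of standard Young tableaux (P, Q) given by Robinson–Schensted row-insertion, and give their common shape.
P = [1, 3, 4] / [2, 5, 9] / [6, 7] / [8];  Q = [1, 2, 7] / [3, 4, 9] / [5, 6] / [8];  common shape = (3, 3, 2, 1)

Row-insert the values π_1, π_2, … into P one at a time, bumping the leftmost entry strictly greater than the inserted value down to the next row. The recording tableau Q records, in position (i, j), the step at which that cell was added to P.
  Insert 6 (step 1): P = [6];  Q = [1]
  Insert 8 (step 2): P = [6, 8];  Q = [1, 2]
  Insert 2 (step 3): P = [2, 8] / [6];  Q = [1, 2] / [3]
  Insert 7 (step 4): P = [2, 7] / [6, 8];  Q = [1, 2] / [3, 4]
  Insert 1 (step 5): P = [1, 7] / [2, 8] / [6];  Q = [1, 2] / [3, 4] / [5]
  Insert 5 (step 6): P = [1, 5] / [2, 7] / [6, 8];  Q = [1, 2] / [3, 4] / [5, 6]
  Insert 9 (step 7): P = [1, 5, 9] / [2, 7] / [6, 8];  Q = [1, 2, 7] / [3, 4] / [5, 6]
  Insert 3 (step 8): P = [1, 3, 9] / [2, 5] / [6, 7] / [8];  Q = [1, 2, 7] / [3, 4] / [5, 6] / [8]
  Insert 4 (step 9): P = [1, 3, 4] / [2, 5, 9] / [6, 7] / [8];  Q = [1, 2, 7] / [3, 4, 9] / [5, 6] / [8]
Final shape: (3, 3, 2, 1).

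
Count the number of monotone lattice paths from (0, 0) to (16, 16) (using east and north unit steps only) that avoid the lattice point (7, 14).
Number of paths = 594684990

Total paths from (0, 0) to (16, 16): C(32, 16) = 601080390. Paths through (7, 14): (paths (0, 0) → (7, 14)) × (paths (7, 14) → (16, 16)) = C(21, 7) · C(11, 9) = 116280 · 55 = 6395400. Avoidance count = 601080390 − 6395400 = 594684990.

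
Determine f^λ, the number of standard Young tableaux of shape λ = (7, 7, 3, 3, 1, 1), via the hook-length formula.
# SYT of shape (7, 7, 3, 3, 1, 1) = 1018467450

Hook-length formula: f^λ = n! / Π hook(c), product over all cells c of the Young diagram. For λ = (7, 7, 3, 3, 1, 1), n = 22 boxes. Hook lengths by row (left-to-right, top-to-bottom): [12, 9, 8, 5, 4, 3, 2]; [11, 8, 7, 4, 3, 2, 1]; [6, 3, 2]; [5, 2, 1]; [2]; [1]. Product of hooks = 1103619686400. So f^λ = 22! / 1103619686400 = 1124000727777607680000 / 1103619686400 = 1018467450.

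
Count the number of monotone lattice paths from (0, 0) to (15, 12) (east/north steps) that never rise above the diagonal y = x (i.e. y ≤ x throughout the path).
Number of paths = 4345965

By the reflection principle (André's argument), the number of monotone paths to (15, 12) with n ≤ m that never go above y = x is C(27, 15) − C(27, 16) = 17383860 − 13037895 = 4345965.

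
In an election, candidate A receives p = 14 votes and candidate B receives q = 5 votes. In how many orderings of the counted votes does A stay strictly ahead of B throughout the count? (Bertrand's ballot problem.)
Strict-lead orderings = 5508

Total orderings of the 19 votes with 14 for A: C(19, 14) = 11628. By the Bertrand ballot formula (Cycle Lemma / reflection principle), the number of orderings in which A is strictly ahead of B throughout is (p − q)/(p + q) · C(p + q, p) = (14 − 5)/(14 + 5) · 11628 = 5508.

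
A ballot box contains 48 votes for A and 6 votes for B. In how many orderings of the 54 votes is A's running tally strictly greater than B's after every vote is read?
Strict-lead orderings = 20087795

Total orderings of the 54 votes with 48 for A: C(54, 48) = 25827165. By the Bertrand ballot formula (Cycle Lemma / reflection principle), the number of orderings in which A is strictly ahead of B throughout is (p − q)/(p + q) · C(p + q, p) = (48 − 6)/(48 + 6) · 25827165 = 20087795.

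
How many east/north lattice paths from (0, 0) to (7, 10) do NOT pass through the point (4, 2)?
Number of paths = 16973

Total paths from (0, 0) to (7, 10): C(17, 7) = 19448. Paths through (4, 2): (paths (0, 0) → (4, 2)) × (paths (4, 2) → (7, 10)) = C(6, 4) · C(11, 3) = 15 · 165 = 2475. Avoidance count = 19448 − 2475 = 16973.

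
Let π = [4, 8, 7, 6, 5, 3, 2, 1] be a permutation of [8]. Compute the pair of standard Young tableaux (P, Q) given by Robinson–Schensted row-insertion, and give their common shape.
P = [1, 5] / [2] / [3] / [4] / [6] / [7] / [8];  Q = [1, 2] / [3] / [4] / [5] / [6] / [7] / [8];  common shape = (2, 1, 1, 1, 1, 1, 1)

Row-insert the values π_1, π_2, … into P one at a time, bumping the leftmost entry strictly greater than the inserted value down to the next row. The recording tableau Q records, in position (i, j), the step at which that cell was added to P.
  Insert 4 (step 1): P = [4];  Q = [1]
  Insert 8 (step 2): P = [4, 8];  Q = [1, 2]
  Insert 7 (step 3): P = [4, 7] / [8];  Q = [1, 2] / [3]
  Insert 6 (step 4): P = [4, 6] / [7] / [8];  Q = [1, 2] / [3] / [4]
  Insert 5 (step 5): P = [4, 5] / [6] / [7] / [8];  Q = [1, 2] / [3] / [4] / [5]
  Insert 3 (step 6): P = [3, 5] / [4] / [6] / [7] / [8];  Q = [1, 2] / [3] / [4] / [5] / [6]
  Insert 2 (step 7): P = [2, 5] / [3] / [4] / [6] / [7] / [8];  Q = [1, 2] / [3] / [4] / [5] / [6] / [7]
  Insert 1 (step 8): P = [1, 5] / [2] / [3] / [4] / [6] / [7] / [8];  Q = [1, 2] / [3] / [4] / [5] / [6] / [7] / [8]
Final shape: (2, 1, 1, 1, 1, 1, 1).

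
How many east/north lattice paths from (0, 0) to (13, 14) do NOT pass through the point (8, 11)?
Number of paths = 15825708

Total paths from (0, 0) to (13, 14): C(27, 13) = 20058300. Paths through (8, 11): (paths (0, 0) → (8, 11)) × (paths (8, 11) → (13, 14)) = C(19, 8) · C(8, 5) = 75582 · 56 = 4232592. Avoidance count = 20058300 − 4232592 = 15825708.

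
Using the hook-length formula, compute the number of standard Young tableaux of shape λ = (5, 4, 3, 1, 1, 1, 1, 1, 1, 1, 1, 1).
# SYT of shape (5, 4, 3, 1, 1, 1, 1, 1, 1, 1, 1, 1) = 24249225

Hook-length formula: f^λ = n! / Π hook(c), product over all cells c of the Young diagram. For λ = (5, 4, 3, 1, 1, 1, 1, 1, 1, 1, 1, 1), n = 21 boxes. Hook lengths by row (left-to-right, top-to-bottom): [16, 6, 5, 3, 1]; [14, 4, 3, 1]; [12, 2, 1]; [9]; [8]; [7]; [6]; [5]; [4]; [3]; [2]; [1]. Product of hooks = 2106910310400. So f^λ = 21! / 2106910310400 = 51090942171709440000 / 2106910310400 = 24249225.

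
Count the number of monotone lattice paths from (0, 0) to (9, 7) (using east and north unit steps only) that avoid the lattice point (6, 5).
Number of paths = 6820

Total paths from (0, 0) to (9, 7): C(16, 9) = 11440. Paths through (6, 5): (paths (0, 0) → (6, 5)) × (paths (6, 5) → (9, 7)) = C(11, 6) · C(5, 3) = 462 · 10 = 4620. Avoidance count = 11440 − 4620 = 6820.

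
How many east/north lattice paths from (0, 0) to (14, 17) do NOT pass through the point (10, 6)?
Number of paths = 254251605

Total paths from (0, 0) to (14, 17): C(31, 14) = 265182525. Paths through (10, 6): (paths (0, 0) → (10, 6)) × (paths (10, 6) → (14, 17)) = C(16, 10) · C(15, 4) = 8008 · 1365 = 10930920. Avoidance count = 265182525 − 10930920 = 254251605.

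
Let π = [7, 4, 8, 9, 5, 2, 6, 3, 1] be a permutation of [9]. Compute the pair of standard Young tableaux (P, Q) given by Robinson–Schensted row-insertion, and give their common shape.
P = [1, 3, 6] / [2, 5, 9] / [4, 8] / [7];  Q = [1, 3, 4] / [2, 5, 7] / [6, 8] / [9];  common shape = (3, 3, 2, 1)

Row-insert the values π_1, π_2, … into P one at a time, bumping the leftmost entry strictly greater than the inserted value down to the next row. The recording tableau Q records, in position (i, j), the step at which that cell was added to P.
  Insert 7 (step 1): P = [7];  Q = [1]
  Insert 4 (step 2): P = [4] / [7];  Q = [1] / [2]
  Insert 8 (step 3): P = [4, 8] / [7];  Q = [1, 3] / [2]
  Insert 9 (step 4): P = [4, 8, 9] / [7];  Q = [1, 3, 4] / [2]
  Insert 5 (step 5): P = [4, 5, 9] / [7, 8];  Q = [1, 3, 4] / [2, 5]
  Insert 2 (step 6): P = [2, 5, 9] / [4, 8] / [7];  Q = [1, 3, 4] / [2, 5] / [6]
  Insert 6 (step 7): P = [2, 5, 6] / [4, 8, 9] / [7];  Q = [1, 3, 4] / [2, 5, 7] / [6]
  Insert 3 (step 8): P = [2, 3, 6] / [4, 5, 9] / [7, 8];  Q = [1, 3, 4] / [2, 5, 7] / [6, 8]
  Insert 1 (step 9): P = [1, 3, 6] / [2, 5, 9] / [4, 8] / [7];  Q = [1, 3, 4] / [2, 5, 7] / [6, 8] / [9]
Final shape: (3, 3, 2, 1).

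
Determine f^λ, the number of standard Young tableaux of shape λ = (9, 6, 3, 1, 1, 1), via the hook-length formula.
# SYT of shape (9, 6, 3, 1, 1, 1) = 248312064

Hook-length formula: f^λ = n! / Π hook(c), product over all cells c of the Young diagram. For λ = (9, 6, 3, 1, 1, 1), n = 21 boxes. Hook lengths by row (left-to-right, top-to-bottom): [14, 10, 9, 7, 6, 5, 3, 2, 1]; [10, 6, 5, 3, 2, 1]; [6, 2, 1]; [3]; [2]; [1]. Product of hooks = 205752960000. So f^λ = 21! / 205752960000 = 51090942171709440000 / 205752960000 = 248312064.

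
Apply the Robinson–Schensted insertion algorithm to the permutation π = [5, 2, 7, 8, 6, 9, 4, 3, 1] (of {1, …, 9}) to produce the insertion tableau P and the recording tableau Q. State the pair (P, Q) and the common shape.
P = [1, 3, 8, 9] / [2, 6] / [4] / [5] / [7];  Q = [1, 3, 4, 6] / [2, 5] / [7] / [8] / [9];  common shape = (4, 2, 1, 1, 1)

Row-insert the values π_1, π_2, … into P one at a time, bumping the leftmost entry strictly greater than the inserted value down to the next row. The recording tableau Q records, in position (i, j), the step at which that cell was added to P.
  Insert 5 (step 1): P = [5];  Q = [1]
  Insert 2 (step 2): P = [2] / [5];  Q = [1] / [2]
  Insert 7 (step 3): P = [2, 7] / [5];  Q = [1, 3] / [2]
  Insert 8 (step 4): P = [2, 7, 8] / [5];  Q = [1, 3, 4] / [2]
  Insert 6 (step 5): P = [2, 6, 8] / [5, 7];  Q = [1, 3, 4] / [2, 5]
  Insert 9 (step 6): P = [2, 6, 8, 9] / [5, 7];  Q = [1, 3, 4, 6] / [2, 5]
  Insert 4 (step 7): P = [2, 4, 8, 9] / [5, 6] / [7];  Q = [1, 3, 4, 6] / [2, 5] / [7]
  Insert 3 (step 8): P = [2, 3, 8, 9] / [4, 6] / [5] / [7];  Q = [1, 3, 4, 6] / [2, 5] / [7] / [8]
  Insert 1 (step 9): P = [1, 3, 8, 9] / [2, 6] / [4] / [5] / [7];  Q = [1, 3, 4, 6] / [2, 5] / [7] / [8] / [9]
Final shape: (4, 2, 1, 1, 1).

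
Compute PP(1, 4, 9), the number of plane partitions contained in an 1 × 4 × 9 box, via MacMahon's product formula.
PP(1, 4, 9) = 715

Evaluate the triple product over i = 1..1, j = 1..4, k = 1..9. The factors are (2/1) · (3/2) · (4/3) · (5/4) · (6/5) · (7/6) · (8/7) · (9/8) · … (36 factors total). The numerators and denominators telescope so the product is an integer; carrying out the multiplication exactly gives PP(1, 4, 9) = 715.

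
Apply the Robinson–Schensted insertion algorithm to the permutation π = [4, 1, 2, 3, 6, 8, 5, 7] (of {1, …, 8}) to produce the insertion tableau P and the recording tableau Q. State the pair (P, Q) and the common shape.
P = [1, 2, 3, 5, 7] / [4, 6, 8];  Q = [1, 3, 4, 5, 6] / [2, 7, 8];  common shape = (5, 3)

Row-insert the values π_1, π_2, … into P one at a time, bumping the leftmost entry strictly greater than the inserted value down to the next row. The recording tableau Q records, in position (i, j), the step at which that cell was added to P.
  Insert 4 (step 1): P = [4];  Q = [1]
  Insert 1 (step 2): P = [1] / [4];  Q = [1] / [2]
  Insert 2 (step 3): P = [1, 2] / [4];  Q = [1, 3] / [2]
  Insert 3 (step 4): P = [1, 2, 3] / [4];  Q = [1, 3, 4] / [2]
  Insert 6 (step 5): P = [1, 2, 3, 6] / [4];  Q = [1, 3, 4, 5] / [2]
  Insert 8 (step 6): P = [1, 2, 3, 6, 8] / [4];  Q = [1, 3, 4, 5, 6] / [2]
  Insert 5 (step 7): P = [1, 2, 3, 5, 8] / [4, 6];  Q = [1, 3, 4, 5, 6] / [2, 7]
  Insert 7 (step 8): P = [1, 2, 3, 5, 7] / [4, 6, 8];  Q = [1, 3, 4, 5, 6] / [2, 7, 8]
Final shape: (5, 3).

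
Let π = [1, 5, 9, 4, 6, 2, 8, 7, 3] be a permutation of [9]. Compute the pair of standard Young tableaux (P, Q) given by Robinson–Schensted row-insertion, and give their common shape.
P = [1, 2, 3, 7] / [4, 6] / [5, 8] / [9];  Q = [1, 2, 3, 7] / [4, 5] / [6, 8] / [9];  common shape = (4, 2, 2, 1)

Row-insert the values π_1, π_2, … into P one at a time, bumping the leftmost entry strictly greater than the inserted value down to the next row. The recording tableau Q records, in position (i, j), the step at which that cell was added to P.
  Insert 1 (step 1): P = [1];  Q = [1]
  Insert 5 (step 2): P = [1, 5];  Q = [1, 2]
  Insert 9 (step 3): P = [1, 5, 9];  Q = [1, 2, 3]
  Insert 4 (step 4): P = [1, 4, 9] / [5];  Q = [1, 2, 3] / [4]
  Insert 6 (step 5): P = [1, 4, 6] / [5, 9];  Q = [1, 2, 3] / [4, 5]
  Insert 2 (step 6): P = [1, 2, 6] / [4, 9] / [5];  Q = [1, 2, 3] / [4, 5] / [6]
  Insert 8 (step 7): P = [1, 2, 6, 8] / [4, 9] / [5];  Q = [1, 2, 3, 7] / [4, 5] / [6]
  Insert 7 (step 8): P = [1, 2, 6, 7] / [4, 8] / [5, 9];  Q = [1, 2, 3, 7] / [4, 5] / [6, 8]
  Insert 3 (step 9): P = [1, 2, 3, 7] / [4, 6] / [5, 8] / [9];  Q = [1, 2, 3, 7] / [4, 5] / [6, 8] / [9]
Final shape: (4, 2, 2, 1).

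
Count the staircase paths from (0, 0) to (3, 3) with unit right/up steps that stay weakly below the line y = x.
C_3 = 5

These NE paths below the diagonal are counted by the Catalan number C_n = (1/(n + 1)) · C(2n, n). For n = 3: C_3 = (1/4) · C(6, 3) = 20/4 = 5.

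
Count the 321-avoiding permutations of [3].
C_3 = 5

These 321-avoiding permutations are counted by the Catalan number C_n = (1/(n + 1)) · C(2n, n). For n = 3: C_3 = (1/4) · C(6, 3) = 20/4 = 5.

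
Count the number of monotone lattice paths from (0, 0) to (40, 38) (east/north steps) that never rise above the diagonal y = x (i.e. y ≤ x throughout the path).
Number of paths = 1941701670546516308430

By the reflection principle (André's argument), the number of monotone paths to (40, 38) with n ≤ m that never go above y = x is C(78, 40) − C(78, 41) = 26536589497469056215210 − 24594887826922539906780 = 1941701670546516308430.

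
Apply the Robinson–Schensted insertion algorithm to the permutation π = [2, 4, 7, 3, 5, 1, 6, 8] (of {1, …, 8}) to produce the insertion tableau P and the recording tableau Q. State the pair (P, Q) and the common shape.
P = [1, 3, 5, 6, 8] / [2, 7] / [4];  Q = [1, 2, 3, 7, 8] / [4, 5] / [6];  common shape = (5, 2, 1)

Row-insert the values π_1, π_2, … into P one at a time, bumping the leftmost entry strictly greater than the inserted value down to the next row. The recording tableau Q records, in position (i, j), the step at which that cell was added to P.
  Insert 2 (step 1): P = [2];  Q = [1]
  Insert 4 (step 2): P = [2, 4];  Q = [1, 2]
  Insert 7 (step 3): P = [2, 4, 7];  Q = [1, 2, 3]
  Insert 3 (step 4): P = [2, 3, 7] / [4];  Q = [1, 2, 3] / [4]
  Insert 5 (step 5): P = [2, 3, 5] / [4, 7];  Q = [1, 2, 3] / [4, 5]
  Insert 1 (step 6): P = [1, 3, 5] / [2, 7] / [4];  Q = [1, 2, 3] / [4, 5] / [6]
  Insert 6 (step 7): P = [1, 3, 5, 6] / [2, 7] / [4];  Q = [1, 2, 3, 7] / [4, 5] / [6]
  Insert 8 (step 8): P = [1, 3, 5, 6, 8] / [2, 7] / [4];  Q = [1, 2, 3, 7, 8] / [4, 5] / [6]
Final shape: (5, 2, 1).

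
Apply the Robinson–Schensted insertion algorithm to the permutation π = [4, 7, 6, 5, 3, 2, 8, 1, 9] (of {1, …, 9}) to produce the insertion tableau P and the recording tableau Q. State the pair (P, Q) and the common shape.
P = [1, 5, 8, 9] / [2] / [3] / [4] / [6] / [7];  Q = [1, 2, 7, 9] / [3] / [4] / [5] / [6] / [8];  common shape = (4, 1, 1, 1, 1, 1)

Row-insert the values π_1, π_2, … into P one at a time, bumping the leftmost entry strictly greater than the inserted value down to the next row. The recording tableau Q records, in position (i, j), the step at which that cell was added to P.
  Insert 4 (step 1): P = [4];  Q = [1]
  Insert 7 (step 2): P = [4, 7];  Q = [1, 2]
  Insert 6 (step 3): P = [4, 6] / [7];  Q = [1, 2] / [3]
  Insert 5 (step 4): P = [4, 5] / [6] / [7];  Q = [1, 2] / [3] / [4]
  Insert 3 (step 5): P = [3, 5] / [4] / [6] / [7];  Q = [1, 2] / [3] / [4] / [5]
  Insert 2 (step 6): P = [2, 5] / [3] / [4] / [6] / [7];  Q = [1, 2] / [3] / [4] / [5] / [6]
  Insert 8 (step 7): P = [2, 5, 8] / [3] / [4] / [6] / [7];  Q = [1, 2, 7] / [3] / [4] / [5] / [6]
  Insert 1 (step 8): P = [1, 5, 8] / [2] / [3] / [4] / [6] / [7];  Q = [1, 2, 7] / [3] / [4] / [5] / [6] / [8]
  Insert 9 (step 9): P = [1, 5, 8, 9] / [2] / [3] / [4] / [6] / [7];  Q = [1, 2, 7, 9] / [3] / [4] / [5] / [6] / [8]
Final shape: (4, 1, 1, 1, 1, 1).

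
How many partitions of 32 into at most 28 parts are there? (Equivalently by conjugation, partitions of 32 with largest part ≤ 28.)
p(32, parts ≤ 28) = 8342

Use the recurrence p(n, m) = p(n, m−1) + p(n−m, m): either the largest part is < m (count p(n, m−1)) or the largest part is exactly m (remove one copy of m, count p(n−m, m)). With p(0, ·) = 1 this gives p(32, parts ≤ 28) = 8342. (By conjugating Young diagrams, this also counts partitions of 32 into at most 28 parts.)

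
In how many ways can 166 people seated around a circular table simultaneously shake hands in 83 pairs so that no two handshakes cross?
C_83 = 68854441132780194707888052034668647142985206100

These noncrossing handshakes are counted by the Catalan number C_n = (1/(n + 1)) · C(2n, n). For n = 83: C_83 = (1/84) · C(166, 83) = 5783773055153536355462596370912166360010757312400/84 = 68854441132780194707888052034668647142985206100.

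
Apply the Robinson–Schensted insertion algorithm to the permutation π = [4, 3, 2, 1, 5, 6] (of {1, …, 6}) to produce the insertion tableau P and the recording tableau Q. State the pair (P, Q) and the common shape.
P = [1, 5, 6] / [2] / [3] / [4];  Q = [1, 5, 6] / [2] / [3] / [4];  common shape = (3, 1, 1, 1)

Row-insert the values π_1, π_2, … into P one at a time, bumping the leftmost entry strictly greater than the inserted value down to the next row. The recording tableau Q records, in position (i, j), the step at which that cell was added to P.
  Insert 4 (step 1): P = [4];  Q = [1]
  Insert 3 (step 2): P = [3] / [4];  Q = [1] / [2]
  Insert 2 (step 3): P = [2] / [3] / [4];  Q = [1] / [2] / [3]
  Insert 1 (step 4): P = [1] / [2] / [3] / [4];  Q = [1] / [2] / [3] / [4]
  Insert 5 (step 5): P = [1, 5] / [2] / [3] / [4];  Q = [1, 5] / [2] / [3] / [4]
  Insert 6 (step 6): P = [1, 5, 6] / [2] / [3] / [4];  Q = [1, 5, 6] / [2] / [3] / [4]
Final shape: (3, 1, 1, 1).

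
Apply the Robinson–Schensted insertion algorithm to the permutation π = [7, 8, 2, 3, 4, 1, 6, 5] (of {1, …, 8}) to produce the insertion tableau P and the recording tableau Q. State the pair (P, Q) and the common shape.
P = [1, 3, 4, 5] / [2, 6] / [7, 8];  Q = [1, 2, 5, 7] / [3, 4] / [6, 8];  common shape = (4, 2, 2)

Row-insert the values π_1, π_2, … into P one at a time, bumping the leftmost entry strictly greater than the inserted value down to the next row. The recording tableau Q records, in position (i, j), the step at which that cell was added to P.
  Insert 7 (step 1): P = [7];  Q = [1]
  Insert 8 (step 2): P = [7, 8];  Q = [1, 2]
  Insert 2 (step 3): P = [2, 8] / [7];  Q = [1, 2] / [3]
  Insert 3 (step 4): P = [2, 3] / [7, 8];  Q = [1, 2] / [3, 4]
  Insert 4 (step 5): P = [2, 3, 4] / [7, 8];  Q = [1, 2, 5] / [3, 4]
  Insert 1 (step 6): P = [1, 3, 4] / [2, 8] / [7];  Q = [1, 2, 5] / [3, 4] / [6]
  Insert 6 (step 7): P = [1, 3, 4, 6] / [2, 8] / [7];  Q = [1, 2, 5, 7] / [3, 4] / [6]
  Insert 5 (step 8): P = [1, 3, 4, 5] / [2, 6] / [7, 8];  Q = [1, 2, 5, 7] / [3, 4] / [6, 8]
Final shape: (4, 2, 2).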